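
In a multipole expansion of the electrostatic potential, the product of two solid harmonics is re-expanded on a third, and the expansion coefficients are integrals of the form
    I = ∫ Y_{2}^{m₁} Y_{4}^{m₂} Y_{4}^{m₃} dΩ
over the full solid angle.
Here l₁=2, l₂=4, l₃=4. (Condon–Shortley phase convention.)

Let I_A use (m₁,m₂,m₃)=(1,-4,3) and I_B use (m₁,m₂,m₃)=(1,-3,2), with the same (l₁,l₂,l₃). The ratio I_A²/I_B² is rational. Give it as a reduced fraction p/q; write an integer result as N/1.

Same 2,4,4: normalisation and zero-m 3j drop out of the ratio.
A: Δ: 2! 2! 6! / 11! → 1/13860; sum: t=0:+1/1440 = 1/1440; 3j²(2 4 4; 1 -4 3) = Δ·Π!·Σ² = 7/165  (sign -1)
B: Δ: 2! 2! 6! / 11! → 1/13860; sum: t=0:+1/240 t=1:−1/1440 = 1/288; 3j²(2 4 4; 1 -3 2) = Δ·Π!·Σ² = 5/132  (sign +1)
I_A²/I_B² = (7/165)/(5/132) = 28/25

28/25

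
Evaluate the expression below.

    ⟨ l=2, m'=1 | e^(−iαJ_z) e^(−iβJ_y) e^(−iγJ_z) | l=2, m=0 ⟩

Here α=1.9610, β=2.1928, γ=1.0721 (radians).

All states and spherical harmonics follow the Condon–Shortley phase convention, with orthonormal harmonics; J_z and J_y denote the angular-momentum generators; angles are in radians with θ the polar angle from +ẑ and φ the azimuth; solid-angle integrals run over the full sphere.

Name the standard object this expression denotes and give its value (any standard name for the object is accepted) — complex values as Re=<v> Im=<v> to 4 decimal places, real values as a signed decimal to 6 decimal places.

This is a Wigner D-matrix element — the rotation-matrix element ⟨l m'| R(α,β,γ) |l m⟩ in the angular-momentum basis.
Split into d^2_{1,0}(β=2.1928) × two z-phases.
Half-angle: c=0.456802, s=0.889569. N=√(6·1·2·2)=4.898979
k∈{0,1} keeps every argument non-negative
  k=0: (−1)^1·4.8990/(2)·0.4568^3·0.8896^1 = -0.207701
  k=1: (−1)^2·4.8990/(2)·0.4568^1·0.8896^3 = +0.787665
d^2_{1,0}(2.1928) = -0.207701 +0.787665 = +0.579964
Phases: e^{-i·(1)·1.9610}=-0.380377-0.924832i, e^{-i·(0)·1.0721}=+1.000000+0.000000i ⇒ D=-0.220605-0.536369i

Wigner D-matrix element, Re=-0.2206 Im=-0.5364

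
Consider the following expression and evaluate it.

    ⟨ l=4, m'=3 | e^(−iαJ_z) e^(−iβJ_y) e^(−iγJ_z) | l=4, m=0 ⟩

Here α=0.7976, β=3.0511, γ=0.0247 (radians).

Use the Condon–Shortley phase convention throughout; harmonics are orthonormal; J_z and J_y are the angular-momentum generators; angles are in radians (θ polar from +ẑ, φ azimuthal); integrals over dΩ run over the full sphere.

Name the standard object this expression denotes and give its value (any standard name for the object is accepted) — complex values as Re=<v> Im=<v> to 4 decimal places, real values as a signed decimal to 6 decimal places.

Wigner D-matrix element, Re=-0.0008 Im=-0.0007

This is a Wigner D-matrix element — the rotation-matrix element ⟨l m'| R(α,β,γ) |l m⟩ in the angular-momentum basis.
D^4_{3,0}(0.7976,3.0511,0.0247) = e^{-i·3·0.7976}·d^4_{3,0}(3.0511)·e^{-i·0·0.0247}. Compute d first:
Half-angle: c=0.045231, s=0.998977. N=√(5040·1·24·24)=1703.830978
k: max(0,(0)−(3))=0 … min(4+(0),4−(3))=1
  k=0: (−1)^3·1703.8310/(144)·0.0452^5·0.9990^3 = -0.000002
  k=1: (−1)^4·1703.8310/(144)·0.0452^3·0.9990^5 = +0.001089
d^4_{3,0}(3.0511) = -0.000002 +0.001089 = +0.001087
D = (-0.732511-0.680755i)·(+0.001087)·(+1.000000+0.000000i) = -0.000796-0.000740i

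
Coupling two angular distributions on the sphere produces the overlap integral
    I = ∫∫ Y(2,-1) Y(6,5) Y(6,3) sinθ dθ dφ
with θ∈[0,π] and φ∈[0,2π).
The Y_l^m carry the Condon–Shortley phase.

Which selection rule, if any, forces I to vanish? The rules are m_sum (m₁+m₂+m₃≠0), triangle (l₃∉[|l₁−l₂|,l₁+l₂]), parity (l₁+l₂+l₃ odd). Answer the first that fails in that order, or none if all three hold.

m_sum

m₁+m₂+m₃ = -1 + 5 + 3 = 7  ✗
triangle: |2−6|=4 ≤ l₃=6 ≤ 2+6=8
parity: l₁+l₂+l₃ = 14 is even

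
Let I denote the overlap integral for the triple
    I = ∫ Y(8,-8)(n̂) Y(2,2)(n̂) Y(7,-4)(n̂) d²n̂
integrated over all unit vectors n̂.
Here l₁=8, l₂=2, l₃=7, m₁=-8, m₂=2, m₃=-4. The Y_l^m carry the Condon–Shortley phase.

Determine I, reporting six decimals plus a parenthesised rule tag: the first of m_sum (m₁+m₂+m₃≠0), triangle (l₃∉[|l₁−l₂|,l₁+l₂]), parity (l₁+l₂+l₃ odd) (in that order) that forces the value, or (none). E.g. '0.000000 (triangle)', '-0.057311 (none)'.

m-sum = -8 + 2 − 4 = -10 ≠ 0 ⇒ I = 0

0.000000 (m_sum)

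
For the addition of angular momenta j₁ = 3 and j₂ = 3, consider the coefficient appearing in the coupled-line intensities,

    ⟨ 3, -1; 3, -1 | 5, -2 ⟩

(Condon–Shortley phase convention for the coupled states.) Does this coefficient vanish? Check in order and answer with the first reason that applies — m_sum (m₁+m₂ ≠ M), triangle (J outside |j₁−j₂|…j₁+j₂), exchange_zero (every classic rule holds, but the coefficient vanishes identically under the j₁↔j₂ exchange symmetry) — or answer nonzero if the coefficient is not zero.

m-sum: m₁+m₂ = -1+(-1) = -2, M = -2  ✓
triangle: |j₁−j₂| = 0 ≤ J = 5 ≤ j₁+j₂ = 6  ✓
exchange: j₁=j₂ and m₁=m₂, and (−1)^(j₁+j₂−J) = (−1)^1 = −1 forces ⟨j₁m₁;j₂m₂|JM⟩ = −⟨j₂m₂;j₁m₁|JM⟩ = −⟨j₁m₁;j₂m₂|JM⟩ ⇒ the coefficient vanishes identically
Racah sum check: Σ_k collapses to 0 ⇒ CG = 0

exchange_zero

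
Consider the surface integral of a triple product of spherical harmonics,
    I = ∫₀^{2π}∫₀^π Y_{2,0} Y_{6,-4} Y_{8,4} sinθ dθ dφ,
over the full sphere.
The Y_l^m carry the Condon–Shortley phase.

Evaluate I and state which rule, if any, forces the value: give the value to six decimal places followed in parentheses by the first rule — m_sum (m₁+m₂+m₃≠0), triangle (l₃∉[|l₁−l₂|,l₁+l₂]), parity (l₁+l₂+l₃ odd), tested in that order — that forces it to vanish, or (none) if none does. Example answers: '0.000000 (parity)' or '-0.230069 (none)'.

m-sum 0 ✓  L=16 even ✓  4≤8≤8 ✓
Π(2lᵢ+1) = 5×13×17 = 1105
triangle coeff Δ(2,6,8) = 1/30940
Σ_t [0,0]: t=0:+1/2073600 = 1/2073600
(3j)²=28/1105 [(2 6 8; 0 0 0)], sign=+1
Σ_t [0,0]: t=0:+1/29030400 = 1/29030400
(3j)²=99/7735 [(2 6 8; 0 -4 4)], sign=+1
⇒ 4πI² = 396/1105
I = (+1)√(396/1105/(4π)) = 0.16887351
No selection rule forces the value: the integral is nonzero (none).

0.168874 (none)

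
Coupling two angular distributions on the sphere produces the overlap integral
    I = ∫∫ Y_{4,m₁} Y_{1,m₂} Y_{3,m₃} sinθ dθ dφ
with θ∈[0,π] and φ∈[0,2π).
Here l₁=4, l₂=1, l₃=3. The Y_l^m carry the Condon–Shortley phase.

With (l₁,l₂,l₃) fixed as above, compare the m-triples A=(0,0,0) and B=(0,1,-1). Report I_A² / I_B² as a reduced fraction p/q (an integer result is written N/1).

8/3

Shared (l₁,l₂,l₃)=(4,1,3): N and (l;000)² cancel in I_A²/I_B².
A: Δ = 2!·6!·0!/9! = 1/252; Racah Σ t=1..1: t=1:−1/36 = -1/36; ⇒ 3j(4 1 3; 0 0 0)² = 4/63, sgn +1
B: Δ = 2!·6!·0!/9! = 1/252; Racah Σ t=2..2: t=2:+1/96 = 1/96; ⇒ 3j(4 1 3; 0 1 -1)² = 1/42, sgn +1
I_A²/I_B² = (4/63)/(1/42) = 8/3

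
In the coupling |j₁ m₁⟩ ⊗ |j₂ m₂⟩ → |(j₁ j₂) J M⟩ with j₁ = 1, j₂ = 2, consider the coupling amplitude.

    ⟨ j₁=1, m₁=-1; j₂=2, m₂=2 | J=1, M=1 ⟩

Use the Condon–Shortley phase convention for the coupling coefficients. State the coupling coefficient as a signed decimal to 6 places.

+0.774597

j₁+j₂−J=2  J+j₁−j₂=0  J−j₁+j₂=2  j₁+j₂+J+1=5
(j₁±m₁, j₂±m₂, J±M) = (0,2,4,0,2,0)
P² = 48/5
sum k=2..2:
  [2] +1/4 = 1/4
S = 1/4
C² = P²·S² = 3/5 ; C = +0.774597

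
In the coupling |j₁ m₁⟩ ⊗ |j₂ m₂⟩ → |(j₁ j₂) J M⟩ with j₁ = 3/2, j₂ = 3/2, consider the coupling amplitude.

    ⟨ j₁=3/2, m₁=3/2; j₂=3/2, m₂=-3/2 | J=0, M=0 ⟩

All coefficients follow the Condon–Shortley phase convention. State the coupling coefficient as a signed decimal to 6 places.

+0.500000

√[1·3!0!0!/4! · 3!0!0!3!0!0!] = √(9)
  +(−1)^0/∏(0,3,0,0,0,0)! = 1/6  (running 1/6)
⟨..|..⟩ = √(9)·(1/6) = +0.500000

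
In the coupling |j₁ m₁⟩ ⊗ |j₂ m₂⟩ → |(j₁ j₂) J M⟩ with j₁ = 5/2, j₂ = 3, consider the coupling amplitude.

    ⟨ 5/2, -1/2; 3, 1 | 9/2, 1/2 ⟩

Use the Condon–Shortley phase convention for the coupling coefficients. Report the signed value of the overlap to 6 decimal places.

√[10·1!4!5!/11! · 2!3!4!2!5!4!] = √(92160/77)
  +(−1)^0/∏(0,1,3,4,1,1)! = 1/144  (running 1/144)
  +(−1)^1/∏(1,0,2,3,2,2)! = -1/48  (running -1/72)
⟨..|..⟩ = √(92160/77)·(-1/72) = -0.480500

−√(160/693) = -0.480500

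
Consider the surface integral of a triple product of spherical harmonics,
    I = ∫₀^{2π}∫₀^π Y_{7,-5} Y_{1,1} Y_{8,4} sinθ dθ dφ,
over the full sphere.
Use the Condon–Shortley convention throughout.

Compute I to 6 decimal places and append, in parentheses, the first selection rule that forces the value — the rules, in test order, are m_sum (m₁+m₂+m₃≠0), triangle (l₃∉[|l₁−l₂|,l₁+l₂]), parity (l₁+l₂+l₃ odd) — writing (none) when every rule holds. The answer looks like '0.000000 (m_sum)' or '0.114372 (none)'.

Rules hold: Σm=0, L=16 even, 6≤8≤8.
N = 15·3·17 = 765
Δ = 0!·14!·2!/17! = 1/2040
Racah Σ t=0..0: t=0:+1/25401600 = 1/25401600
⇒ 3j(7 1 8; 0 0 0)² = 8/255, sgn +1
Racah Σ t=0..0: t=0:+1/1916006400 = 1/1916006400
⇒ 3j(7 1 8; -5 1 4)² = 1/340, sgn +1
4πI² = N·(3j₀)²·(3jₘ)² = 6/85
I = +1·√(0.0705882/4π) = 0.07494820
No selection rule forces the value: the integral is nonzero (none).

0.074948 (none)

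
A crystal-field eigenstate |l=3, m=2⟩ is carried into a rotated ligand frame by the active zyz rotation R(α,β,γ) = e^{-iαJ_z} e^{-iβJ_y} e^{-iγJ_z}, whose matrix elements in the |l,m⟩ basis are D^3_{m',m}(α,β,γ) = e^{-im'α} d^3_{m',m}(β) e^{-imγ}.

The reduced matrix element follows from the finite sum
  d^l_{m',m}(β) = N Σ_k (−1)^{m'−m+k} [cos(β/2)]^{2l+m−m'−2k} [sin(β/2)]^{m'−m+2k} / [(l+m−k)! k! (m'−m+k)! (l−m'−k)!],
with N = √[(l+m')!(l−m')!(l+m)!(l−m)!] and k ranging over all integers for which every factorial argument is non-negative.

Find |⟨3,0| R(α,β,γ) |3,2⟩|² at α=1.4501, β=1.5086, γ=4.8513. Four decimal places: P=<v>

D^3_{0,2}(1.4501,1.5086,4.8513) = e^{-i·0·1.4501}·d^3_{0,2}(1.5086)·e^{-i·2·4.8513}. Compute d first:
Half-angle: c=0.728751, s=0.684779. N=√(6·6·120·1)=65.726707
k: max(0,(2)−(0))=2 … min(3+(2),3−(0))=3
  k=2: (−1)^0·65.7267/(12)·0.7288^4·0.6848^2 = +0.724399
  k=3: (−1)^1·65.7267/(12)·0.7288^2·0.6848^4 = -0.639617
d^3_{0,2}(1.5086) = +0.724399 -0.639617 = +0.084782
|D^3_{0,2}|² = |d^3_{0,2}(β)|² = (+0.084782)² = 0.007188 (the z-rotation phases have unit modulus)

P=0.0072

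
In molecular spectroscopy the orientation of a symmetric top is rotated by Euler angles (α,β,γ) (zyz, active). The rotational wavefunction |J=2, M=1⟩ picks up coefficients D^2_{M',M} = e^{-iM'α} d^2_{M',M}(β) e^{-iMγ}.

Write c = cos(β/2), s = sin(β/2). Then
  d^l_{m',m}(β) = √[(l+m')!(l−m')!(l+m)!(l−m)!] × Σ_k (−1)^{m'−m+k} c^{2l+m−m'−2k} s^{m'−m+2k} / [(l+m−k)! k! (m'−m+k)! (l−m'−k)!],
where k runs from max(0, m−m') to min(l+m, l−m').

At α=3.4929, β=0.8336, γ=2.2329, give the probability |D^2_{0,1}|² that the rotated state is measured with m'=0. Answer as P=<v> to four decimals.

P=0.3715

D^2_{0,1}(3.4929,0.8336,2.2329) = e^{-i·0·3.4929}·d^2_{0,1}(0.8336)·e^{-i·1·2.2329}. Compute d first:
With c≡cos(β/2)=0.914389 and s≡sin(β/2)=0.404836, N=[2·2·6·1]^{1/2}=4.898979
Admissible k: 1..2 (factorial args all ≥0)
  k=1: (−1)^0·4.8990/(2)·0.9144^3·0.4048^1 = +0.758138
  k=2: (−1)^1·4.8990/(2)·0.9144^1·0.4048^3 = -0.148609
d^2_{0,1}(0.8336) = +0.758138 -0.148609 = +0.609529
|D^2_{0,1}|² = |d^2_{0,1}(β)|² = (+0.609529)² = 0.371526 (the z-rotation phases have unit modulus)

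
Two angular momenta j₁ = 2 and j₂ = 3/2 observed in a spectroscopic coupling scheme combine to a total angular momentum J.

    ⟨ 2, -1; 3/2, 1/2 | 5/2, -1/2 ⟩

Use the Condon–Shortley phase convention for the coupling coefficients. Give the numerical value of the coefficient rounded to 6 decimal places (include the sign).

j₁+j₂−J=1  J+j₁−j₂=3  J−j₁+j₂=2  j₁+j₂+J+1=7
(j₁±m₁, j₂±m₂, J±M) = (1,3,2,1,2,3)
P² = 72/35
sum k=0..1:
  [0] +1/12 = 1/12
  [1] −1/2 = -1/2
S = -5/12
C² = P²·S² = 5/14 ; C = -0.597614

-0.597614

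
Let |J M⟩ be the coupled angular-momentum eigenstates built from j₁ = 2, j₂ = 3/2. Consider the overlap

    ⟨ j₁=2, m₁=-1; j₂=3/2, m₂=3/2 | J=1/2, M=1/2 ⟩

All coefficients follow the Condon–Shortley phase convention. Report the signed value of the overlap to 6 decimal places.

√[2·3!1!0!/5! · 1!3!3!0!1!0!] = √(18/5)
  +(−1)^3/∏(3,0,0,0,1,0)! = -1/6  (running -1/6)
⟨..|..⟩ = √(18/5)·(-1/6) = -0.316228

−√(1/10) ≈ -0.316228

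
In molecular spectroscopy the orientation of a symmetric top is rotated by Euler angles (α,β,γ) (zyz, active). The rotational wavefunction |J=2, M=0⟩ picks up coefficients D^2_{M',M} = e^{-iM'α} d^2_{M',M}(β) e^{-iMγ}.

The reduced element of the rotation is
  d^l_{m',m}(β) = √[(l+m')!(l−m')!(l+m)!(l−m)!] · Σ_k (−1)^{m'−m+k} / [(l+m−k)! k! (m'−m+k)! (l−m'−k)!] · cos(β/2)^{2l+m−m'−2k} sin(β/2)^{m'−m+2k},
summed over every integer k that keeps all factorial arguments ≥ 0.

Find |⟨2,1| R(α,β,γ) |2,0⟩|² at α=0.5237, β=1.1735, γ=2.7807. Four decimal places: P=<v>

D^2_{1,0}(0.5237,1.1735,2.7807) = e^{-i·1·0.5237}·d^2_{1,0}(1.1735)·e^{-i·0·2.7807}. Compute d first:
With c≡cos(β/2)=0.832744 and s≡sin(β/2)=0.553658, N=[6·1·2·2]^{1/2}=4.898979
k: max(0,(0)−(1))=0 … min(2+(0),2−(1))=1
  k=0: (−1)^1·4.8990/(2)·0.8327^3·0.5537^1 = -0.783163
  k=1: (−1)^2·4.8990/(2)·0.8327^1·0.5537^3 = +0.346187
d^2_{1,0}(1.1735) = -0.783163 +0.346187 = -0.436976
|D^2_{1,0}|² = |d^2_{1,0}(β)|² = (-0.436976)² = 0.190948 (the z-rotation phases have unit modulus)

P=0.1909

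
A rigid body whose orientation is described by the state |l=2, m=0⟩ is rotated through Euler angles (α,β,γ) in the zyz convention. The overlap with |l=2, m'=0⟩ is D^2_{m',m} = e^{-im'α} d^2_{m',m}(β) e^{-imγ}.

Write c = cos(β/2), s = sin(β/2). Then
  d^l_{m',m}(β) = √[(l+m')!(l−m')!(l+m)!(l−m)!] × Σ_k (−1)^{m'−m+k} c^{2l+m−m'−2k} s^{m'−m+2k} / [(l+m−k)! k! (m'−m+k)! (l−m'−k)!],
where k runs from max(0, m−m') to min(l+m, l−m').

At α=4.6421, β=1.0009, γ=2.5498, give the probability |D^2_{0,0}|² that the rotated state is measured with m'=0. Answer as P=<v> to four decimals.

P=0.0040

D^2_{0,0}(4.6421,1.0009,2.5498) = e^{-i·0·4.6421}·d^2_{0,0}(1.0009)·e^{-i·0·2.5498}. Compute d first:
c=cos(1.000900/2)=0.877367, s=sin(1.000900/2)=0.479820; N=√[2·2·2·2]=4.000000
The bounds max(0,m−m')=0 and min(l+m,l−m')=2 give 3 terms
  k=0: (−1)^0·4.0000/(4)·0.8774^4·0.4798^0 = +0.592550
  k=1: (−1)^1·4.0000/(1)·0.8774^2·0.4798^2 = -0.708891
  k=2: (−1)^2·4.0000/(4)·0.8774^0·0.4798^4 = +0.053005
d^2_{0,0}(1.0009) = +0.592550 -0.708891 +0.053005 = -0.063337
|D^2_{0,0}|² = |d^2_{0,0}(β)|² = (-0.063337)² = 0.004012 (the z-rotation phases have unit modulus)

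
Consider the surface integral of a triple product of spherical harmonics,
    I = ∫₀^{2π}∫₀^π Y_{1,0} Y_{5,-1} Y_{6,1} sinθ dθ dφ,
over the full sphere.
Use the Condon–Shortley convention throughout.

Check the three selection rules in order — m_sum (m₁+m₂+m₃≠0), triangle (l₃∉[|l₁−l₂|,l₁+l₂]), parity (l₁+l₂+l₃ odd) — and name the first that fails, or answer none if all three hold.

none

azimuthal sum: 0 − 1 + 1 = 0  ✓
4 ≤ 6 ≤ 6 (triangle on l)  ✓
L = 1 + 5 + 6 = 12 (even)  ✓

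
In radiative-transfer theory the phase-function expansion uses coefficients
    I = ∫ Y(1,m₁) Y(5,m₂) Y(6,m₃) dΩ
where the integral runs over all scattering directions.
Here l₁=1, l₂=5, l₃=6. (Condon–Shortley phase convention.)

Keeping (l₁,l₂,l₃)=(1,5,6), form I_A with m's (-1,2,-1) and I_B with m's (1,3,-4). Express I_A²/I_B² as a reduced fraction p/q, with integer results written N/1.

2/9

l's match ⇒ only the (l;m) 3-j factors differ between A and B.
A: triangle coeff Δ(1,5,6) = 1/858; Σ_t [0,0]: t=0:+1/60480 = 1/60480; (3j)²=5/429 [(1 5 6; -1 2 -1)], sign=-1
B: triangle coeff Δ(1,5,6) = 1/858; Σ_t [0,0]: t=0:+1/161280 = 1/161280; (3j)²=15/286 [(1 5 6; 1 3 -4)], sign=+1
I_A²/I_B² = (5/429)/(15/286) = 2/9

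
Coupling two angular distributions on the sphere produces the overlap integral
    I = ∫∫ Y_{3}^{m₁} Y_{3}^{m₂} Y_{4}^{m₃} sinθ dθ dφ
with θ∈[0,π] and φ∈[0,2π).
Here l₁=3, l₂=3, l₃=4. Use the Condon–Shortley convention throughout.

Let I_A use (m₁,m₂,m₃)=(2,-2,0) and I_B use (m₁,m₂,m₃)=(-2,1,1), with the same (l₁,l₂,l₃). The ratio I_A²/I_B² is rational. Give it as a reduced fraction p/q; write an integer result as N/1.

49/32

Shared (l₁,l₂,l₃)=(3,3,4): N and (l;000)² cancel in I_A²/I_B².
A: Δ = 2!·4!·4!/11! = 1/34650; Racah Σ t=0..1: t=0:+1/72 t=1:−1/576 = 7/576; ⇒ 3j(3 3 4; 2 -2 0)² = 7/198, sgn +1
B: Δ = 2!·4!·4!/11! = 1/34650; Racah Σ t=1..2: t=1:−1/144 t=2:+1/48 = 1/72; ⇒ 3j(3 3 4; -2 1 1)² = 16/693, sgn -1
I_A²/I_B² = (7/198)/(16/693) = 49/32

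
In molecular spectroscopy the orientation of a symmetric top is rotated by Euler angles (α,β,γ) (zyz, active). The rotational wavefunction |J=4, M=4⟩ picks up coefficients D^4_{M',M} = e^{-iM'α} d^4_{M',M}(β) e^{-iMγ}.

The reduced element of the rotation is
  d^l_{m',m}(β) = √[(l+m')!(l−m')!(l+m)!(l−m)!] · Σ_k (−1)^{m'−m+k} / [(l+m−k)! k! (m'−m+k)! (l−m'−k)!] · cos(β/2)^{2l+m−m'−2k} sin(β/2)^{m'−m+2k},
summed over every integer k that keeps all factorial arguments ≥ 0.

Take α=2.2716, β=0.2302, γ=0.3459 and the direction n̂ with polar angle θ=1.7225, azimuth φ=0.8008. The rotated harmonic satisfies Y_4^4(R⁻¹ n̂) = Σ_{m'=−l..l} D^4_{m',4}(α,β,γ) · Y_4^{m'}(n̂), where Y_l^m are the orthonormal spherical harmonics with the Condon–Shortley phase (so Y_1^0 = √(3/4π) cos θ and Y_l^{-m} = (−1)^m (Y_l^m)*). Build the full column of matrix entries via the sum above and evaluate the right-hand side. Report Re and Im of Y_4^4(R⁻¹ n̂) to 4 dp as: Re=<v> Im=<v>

Need the full column D^4_{m',4} for m'=−4..4 at α=2.2716, β=0.2302, γ=0.3459.
cos(β/2)=0.993383, sin(β/2)=0.114846
d^4_{-4,4}: single k=8 term ⇒ +0.000000;  D = +0.000000+0.000000i
d^4_{-3,4}: single k=7 term ⇒ +0.000001;  D = +0.000000-0.000001i
d^4_{-2,4}: single k=6 term ⇒ +0.000012;  D = -0.000012-0.000000i
d^4_{-1,4}: single k=5 term ⇒ +0.000147;  D = +0.000092+0.000114i
d^4_{0,4}: single k=4 term ⇒ +0.001417;  D = +0.000264-0.001393i
d^4_{1,4}: single k=3 term ⇒ +0.010965;  D = -0.009551+0.005388i
d^4_{2,4}: single k=2 term ⇒ +0.067067;  D = +0.062853+0.023399i
d^4_{3,4}: single k=1 term ⇒ +0.310084;  D = -0.104700-0.291873i
d^4_{4,4}: single k=0 term ⇒ +0.948276;  D = -0.475760+0.820293i
Y_4^{m'}(θ=1.7225,φ=0.8008) and Σ D·Y over m':
  (+0.0000+0.0000i)·(-0.4217+0.0260i)  (+0.0000-0.0000i)·(+0.1350+0.1231i)  (-0.0000-0.0000i)·(+0.0085+0.2745i)  (+0.0001+0.0001i)·(+0.1397-0.1441i)  (+0.0003-0.0014i)·(+0.2468+0.0000i)  (-0.0096+0.0054i)·(-0.1397-0.1441i)  (+0.0629+0.0234i)·(+0.0085-0.2745i)  (-0.1047-0.2919i)·(-0.1350+0.1231i)  (-0.4758+0.8203i)·(-0.4217-0.0260i)
Y_4^4(R⁻¹ n̂) = +0.281216-0.323833i

Re=0.2812 Im=-0.3238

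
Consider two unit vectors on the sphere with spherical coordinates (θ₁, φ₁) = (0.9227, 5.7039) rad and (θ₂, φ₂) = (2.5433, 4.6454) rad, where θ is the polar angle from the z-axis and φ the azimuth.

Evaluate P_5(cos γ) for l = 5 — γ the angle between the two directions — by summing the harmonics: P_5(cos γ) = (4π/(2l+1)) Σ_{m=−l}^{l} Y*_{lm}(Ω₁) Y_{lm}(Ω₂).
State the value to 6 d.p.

Term-by-term m-sum for l=5 (normalisation 4π/11 = 1.142397):
  [-5]  conj(Y_{5,-5})(Ω₁) = (-0.145006, -0.036280) ; Y_{5,-5}(Ω₂) = (-0.008648, 0.024846) ; Δ = (0.002155, -0.003289)
  [-4]  conj(Y_{5,-4})(Ω₁) = (-0.243013, -0.262776) ; Y_{5,-4}(Ω₂) = (-0.117692, -0.032313) ; Δ = (0.020110, 0.038779)
  [-3]  conj(Y_{5,-3})(Ω₁) = (-0.066451, -0.394061) ; Y_{5,-3}(Ω₂) = (0.063481, -0.311615) ; Δ = (-0.127013, -0.004308)
  [-2]  conj(Y_{5,-2})(Ω₁) = (0.024294, -0.055558) ; Y_{5,-2}(Ω₂) = (0.461533, 0.062208) ; Δ = (0.014669, -0.024130)
  [-1]  conj(Y_{5,-1})(Ω₁) = (-0.280574, 0.183536) ; Y_{5,-1}(Ω₂) = (-0.014863, 0.221544) ; Δ = (-0.036491, -0.064887)
  [+0]  conj(Y_{5,0})(Ω₁) = (-0.151281, -0.000000) ; Y_{5,0}(Ω₂) = (0.330968, 0.000000) ; Δ = (-0.050069, -0.000000)
  [+1]  conj(Y_{5,1})(Ω₁) = (0.280574, 0.183536) ; Y_{5,1}(Ω₂) = (0.014863, 0.221544) ; Δ = (-0.036491, 0.064887)
  [+2]  conj(Y_{5,2})(Ω₁) = (0.024294, 0.055558) ; Y_{5,2}(Ω₂) = (0.461533, -0.062208) ; Δ = (0.014669, 0.024130)
  [+3]  conj(Y_{5,3})(Ω₁) = (0.066451, -0.394061) ; Y_{5,3}(Ω₂) = (-0.063481, -0.311615) ; Δ = (-0.127013, 0.004308)
  [+4]  conj(Y_{5,4})(Ω₁) = (-0.243013, 0.262776) ; Y_{5,4}(Ω₂) = (-0.117692, 0.032313) ; Δ = (0.020110, -0.038779)
  [+5]  conj(Y_{5,5})(Ω₁) = (0.145006, -0.036280) ; Y_{5,5}(Ω₂) = (0.008648, 0.024846) ; Δ = (0.002155, 0.003289)
Accumulated sum (-0.303211, 0.000000); after 4π/(2l+1) scaling, (-0.346387, 0.000000) ⇒ P_5 = -0.346387

-0.346387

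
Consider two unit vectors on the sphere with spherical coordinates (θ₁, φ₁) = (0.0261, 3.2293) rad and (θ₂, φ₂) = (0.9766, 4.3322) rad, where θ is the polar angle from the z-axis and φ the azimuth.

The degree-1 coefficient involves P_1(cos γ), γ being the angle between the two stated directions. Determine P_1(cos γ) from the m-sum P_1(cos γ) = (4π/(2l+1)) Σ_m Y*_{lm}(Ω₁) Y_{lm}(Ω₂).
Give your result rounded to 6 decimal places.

Summing Y*_{l m}(θ₁,φ₁)·Y_{l m}(θ₂,φ₂) over m ∈ [−1, 1]; prefactor 4π/(2·1+1) = 4.188790:
  m=-1: (-0.008982, -0.000790) × (-0.106236, 0.265834) = (0.001164, -0.002304)  (running Σ = (0.001164, -0.002304))
  m=0: (0.488436, -0.000000) × (0.273541, 0.000000) = (0.133607, 0.000000)  (running Σ = (0.134771, -0.002304))
  m=1: (0.008982, -0.000790) × (0.106236, 0.265834) = (0.001164, 0.002304)  (running Σ = (0.135935, 0.000000))
Accumulated sum (0.135935, 0.000000); after 4π/(2l+1) scaling, (0.569405, 0.000000) ⇒ P_1 = 0.569405

0.569405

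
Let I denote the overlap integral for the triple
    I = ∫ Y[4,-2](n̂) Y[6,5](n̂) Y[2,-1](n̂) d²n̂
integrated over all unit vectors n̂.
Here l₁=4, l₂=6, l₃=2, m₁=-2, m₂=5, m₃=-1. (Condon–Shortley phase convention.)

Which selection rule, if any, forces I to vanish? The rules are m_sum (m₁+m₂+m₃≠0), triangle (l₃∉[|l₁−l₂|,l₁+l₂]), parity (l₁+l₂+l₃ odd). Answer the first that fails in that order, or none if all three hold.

azimuthal sum: -2 + 5 − 1 = 2  ✗
2 ≤ 2 ≤ 10 (triangle on l)
L = 4 + 6 + 2 = 12 (even)

m_sum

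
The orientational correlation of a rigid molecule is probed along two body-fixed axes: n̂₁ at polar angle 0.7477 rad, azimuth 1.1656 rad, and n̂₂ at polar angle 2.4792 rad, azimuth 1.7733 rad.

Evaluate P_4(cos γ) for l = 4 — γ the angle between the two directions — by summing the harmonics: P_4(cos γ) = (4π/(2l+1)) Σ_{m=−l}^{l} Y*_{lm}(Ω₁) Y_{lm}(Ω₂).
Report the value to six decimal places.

Summing Y*_{l m}(θ₁,φ₁)·Y_{l m}(θ₂,φ₂) over m ∈ [−4, 4]; prefactor 4π/(2·4+1) = 1.396263:
  [-4]  conj(Y_{4,-4})(Ω₁) = (-0.004727, -0.094476) ; Y_{4,-4}(Ω₂) = (0.043650, -0.045854) ; Δ = (-0.004538, -0.003907)
  [-3]  conj(Y_{4,-3})(Ω₁) = (-0.270514, -0.100345) ; Y_{4,-3}(Ω₂) = (-0.131052, -0.188505) ; Δ = (0.016536, 0.064144)
  [-2]  conj(Y_{4,-2})(Ω₁) = (-0.294592, 0.309699) ; Y_{4,-2}(Ω₂) = (-0.389852, 0.167133) ; Δ = (0.063086, -0.169973)
  [-1]  conj(Y_{4,-1})(Ω₁) = (0.071003, 0.165535) ; Y_{4,-1}(Ω₂) = (0.062401, 0.303925) ; Δ = (-0.045880, 0.031909)
  [+0]  conj(Y_{4,0})(Ω₁) = (-0.318630, -0.000000) ; Y_{4,0}(Ω₂) = (-0.224497, 0.000000) ; Δ = (0.071532, 0.000000)
  [+1]  conj(Y_{4,1})(Ω₁) = (-0.071003, 0.165535) ; Y_{4,1}(Ω₂) = (-0.062401, 0.303925) ; Δ = (-0.045880, -0.031909)
  [+2]  conj(Y_{4,2})(Ω₁) = (-0.294592, -0.309699) ; Y_{4,2}(Ω₂) = (-0.389852, -0.167133) ; Δ = (0.063086, 0.169973)
  [+3]  conj(Y_{4,3})(Ω₁) = (0.270514, -0.100345) ; Y_{4,3}(Ω₂) = (0.131052, -0.188505) ; Δ = (0.016536, -0.064144)
  [+4]  conj(Y_{4,4})(Ω₁) = (-0.004727, 0.094476) ; Y_{4,4}(Ω₂) = (0.043650, 0.045854) ; Δ = (-0.004538, 0.003907)
Total Σ_m = (0.129940, -0.000000). Multiply by 1.396263: (0.181431, -0.000000). P_4(cos γ) = 0.181431

0.181431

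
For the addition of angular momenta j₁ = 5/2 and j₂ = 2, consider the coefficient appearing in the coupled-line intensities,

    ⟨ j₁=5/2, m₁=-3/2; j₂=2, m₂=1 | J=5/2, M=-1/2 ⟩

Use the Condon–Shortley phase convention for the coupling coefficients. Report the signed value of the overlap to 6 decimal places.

√[6·2!3!2!/8! · 1!4!3!1!2!3!] = √(216/35)
  +(−1)^1/∏(1,1,3,2,0,0)! = -1/12  (running -1/12)
  +(−1)^2/∏(2,0,2,1,1,1)! = 1/4  (running 1/6)
⟨..|..⟩ = √(216/35)·(1/6) = +0.414039

+0.414039  (= +√(6/35))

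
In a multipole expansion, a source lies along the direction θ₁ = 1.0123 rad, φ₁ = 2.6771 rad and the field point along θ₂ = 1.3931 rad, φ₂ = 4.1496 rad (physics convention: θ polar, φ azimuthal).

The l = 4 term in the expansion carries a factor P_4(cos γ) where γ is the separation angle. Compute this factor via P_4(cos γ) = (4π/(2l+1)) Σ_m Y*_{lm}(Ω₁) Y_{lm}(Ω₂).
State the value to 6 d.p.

0.263546

Summing Y*_{l m}(θ₁,φ₁)·Y_{l m}(θ₂,φ₂) over m ∈ [−4, 4]; prefactor 4π/(2·4+1) = 1.396263:
  term(m=-4) = (0.087809, 0.036422)   from Y*(Ω₁)=(-0.064833, -0.219522), Y(Ω₂)=(-0.261261, 0.322840)
  term(m=-3) = (-0.024803, 0.081658)   from Y*(Ω₁)=(-0.071357, 0.398198), Y(Ω₂)=(0.209504, 0.024746)
  term(m=-2) = (0.057689, 0.011490)   from Y*(Ω₁)=(0.139079, -0.186092), Y(Ω₂)=(0.109038, 0.228510)
  term(m=-1) = (0.004940, -0.050098)   from Y*(Ω₁)=(0.196607, -0.098511), Y(Ω₂)=(0.122140, -0.193614)
  term(m=+0) = (-0.062518, -0.000000)   from Y*(Ω₁)=(-0.281851, -0.000000), Y(Ω₂)=(0.221813, 0.000000)
  term(m=+1) = (0.004940, 0.050098)   from Y*(Ω₁)=(-0.196607, -0.098511), Y(Ω₂)=(-0.122140, -0.193614)
  term(m=+2) = (0.057689, -0.011490)   from Y*(Ω₁)=(0.139079, 0.186092), Y(Ω₂)=(0.109038, -0.228510)
  term(m=+3) = (-0.024803, -0.081658)   from Y*(Ω₁)=(0.071357, 0.398198), Y(Ω₂)=(-0.209504, 0.024746)
  term(m=+4) = (0.087809, -0.036422)   from Y*(Ω₁)=(-0.064833, 0.219522), Y(Ω₂)=(-0.261261, -0.322840)
Accumulated sum (0.188751, 0.000000); after 4π/(2l+1) scaling, (0.263546, 0.000000) ⇒ P_4 = 0.263546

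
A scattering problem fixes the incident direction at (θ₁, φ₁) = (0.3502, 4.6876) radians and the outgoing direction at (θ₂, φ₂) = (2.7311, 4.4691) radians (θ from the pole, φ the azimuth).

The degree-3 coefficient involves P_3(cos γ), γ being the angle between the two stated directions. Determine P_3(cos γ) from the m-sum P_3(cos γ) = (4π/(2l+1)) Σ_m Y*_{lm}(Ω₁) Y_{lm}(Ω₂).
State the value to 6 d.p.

0.128384

Summing Y*_{l m}(θ₁,φ₁)·Y_{l m}(θ₂,φ₂) over m ∈ [−3, 3]; prefactor 4π/(2·3+1) = 1.795196:
  [-3]  conj(Y_{3,-3})(Ω₁) = 0.00125 + 0.01680j ; Y_{3,-3}(Ω₂) = 0.01768 - 0.01976j ; Δ = 0.00035 + 0.00027j
  [-2]  conj(Y_{3,-2})(Ω₁) = -0.11286 + 0.00560j ; Y_{3,-2}(Ω₂) = 0.13191 + 0.06978j ; Δ = -0.01528 - 0.00714j
  [-1]  conj(Y_{3,-1})(Ω₁) = -0.00938 - 0.37814j ; Y_{3,-1}(Ω₂) = -0.09953 + 0.40102j ; Δ = 0.15257 + 0.03388j
  [+0]  conj(Y_{3,0})(Ω₁) = 0.49475 + 0.00000j ; Y_{3,0}(Ω₂) = -0.41189 + 0.00000j ; Δ = -0.20379 + 0.00000j
  [+1]  conj(Y_{3,1})(Ω₁) = 0.00938 - 0.37814j ; Y_{3,1}(Ω₂) = 0.09953 + 0.40102j ; Δ = 0.15257 - 0.03388j
  [+2]  conj(Y_{3,2})(Ω₁) = -0.11286 - 0.00560j ; Y_{3,2}(Ω₂) = 0.13191 - 0.06978j ; Δ = -0.01528 + 0.00714j
  [+3]  conj(Y_{3,3})(Ω₁) = -0.00125 + 0.01680j ; Y_{3,3}(Ω₂) = -0.01768 - 0.01976j ; Δ = 0.00035 - 0.00027j
Total Σ_m = 0.07152 - 0.00000j. Multiply by 1.795196: 0.12838 - 0.00000j. P_3(cos γ) = 0.128384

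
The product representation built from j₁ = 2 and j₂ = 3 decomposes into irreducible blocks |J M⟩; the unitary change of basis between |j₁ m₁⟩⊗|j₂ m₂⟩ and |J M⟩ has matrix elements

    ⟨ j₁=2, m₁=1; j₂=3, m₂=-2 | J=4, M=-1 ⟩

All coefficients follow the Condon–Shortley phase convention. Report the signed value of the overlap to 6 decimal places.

+√(7/20) = +0.591608

√[9·1!3!5!/10! · 3!1!1!5!3!5!] = √(6480/7)
  +(−1)^0/∏(0,1,1,1,2,4)! = 1/48  (running 1/48)
  +(−1)^1/∏(1,0,0,0,3,5)! = -1/720  (running 7/360)
⟨..|..⟩ = √(6480/7)·(7/360) = +0.591608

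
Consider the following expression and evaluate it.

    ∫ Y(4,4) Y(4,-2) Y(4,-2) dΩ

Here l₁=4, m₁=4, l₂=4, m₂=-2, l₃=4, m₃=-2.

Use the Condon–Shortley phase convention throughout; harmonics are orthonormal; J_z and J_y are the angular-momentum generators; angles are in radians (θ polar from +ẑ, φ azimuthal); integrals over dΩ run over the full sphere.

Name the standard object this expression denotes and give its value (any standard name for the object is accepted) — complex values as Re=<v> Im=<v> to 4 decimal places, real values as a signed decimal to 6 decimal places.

This is a Gaunt coefficient — the integral of a triple product of spherical harmonics over the sphere.
Rules hold: Σm=0, L=12 even, 0≤4≤8.
N = 9·9·9 = 729
Δ = 4!·4!·4!/13! = 1/450450
Racah Σ t=0..4: t=0:+1/13824 t=1:−1/216 t=2:+1/64 t=3:−1/216 t=4:+1/13824 = 5/768
⇒ 3j(4 4 4; 0 0 0)² = 18/1001, sgn +1
Racah Σ t=0..0: t=0:+1/2304 = 1/2304
⇒ 3j(4 4 4; 4 -2 -2)² = 5/143, sgn +1
4πI² = N·(3j₀)²·(3jₘ)² = 65610/143143
I = +1·√(0.458353/4π) = 0.19098314

Gaunt coefficient, +0.190983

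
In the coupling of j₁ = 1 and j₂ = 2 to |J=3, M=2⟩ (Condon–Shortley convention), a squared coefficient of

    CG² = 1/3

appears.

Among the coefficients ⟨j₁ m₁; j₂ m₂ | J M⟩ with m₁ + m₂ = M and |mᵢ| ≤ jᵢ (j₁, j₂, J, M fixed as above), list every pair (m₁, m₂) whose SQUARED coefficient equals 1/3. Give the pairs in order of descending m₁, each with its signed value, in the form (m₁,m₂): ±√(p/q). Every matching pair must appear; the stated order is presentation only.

Admissible pairs with m₁+m₂ = M = 2: (0,2), (1,1)
  (m₁,m₂)=(1,1): CG² = 2/3, CG = +√(2/3)
  (m₁,m₂)=(0,2): CG² = 1/3, CG = +√(1/3)   ← matches the target
Pairs with CG² = 1/3: (0,2): +√(1/3)

(0,2): +√(1/3)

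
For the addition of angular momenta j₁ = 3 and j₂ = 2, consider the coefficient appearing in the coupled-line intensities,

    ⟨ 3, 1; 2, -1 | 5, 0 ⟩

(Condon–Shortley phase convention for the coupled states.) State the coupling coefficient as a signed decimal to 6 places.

√[11·0!6!4!/11! · 4!2!1!3!5!5!] = √(138240/7)
  +(−1)^0/∏(0,0,2,1,4,3)! = 1/288  (running 1/288)
⟨..|..⟩ = √(138240/7)·(1/288) = +0.487950

+√(5/21) = +0.487950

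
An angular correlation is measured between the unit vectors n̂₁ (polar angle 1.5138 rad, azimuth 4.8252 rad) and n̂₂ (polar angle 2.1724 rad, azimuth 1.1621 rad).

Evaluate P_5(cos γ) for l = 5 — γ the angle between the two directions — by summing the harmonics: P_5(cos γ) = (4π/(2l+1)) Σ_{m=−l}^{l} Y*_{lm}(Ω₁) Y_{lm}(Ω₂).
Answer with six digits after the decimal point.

0.414394

Term-by-term m-sum for l=5 (normalisation 4π/11 = 1.142397):
  term(m=-5) = +0.070048-0.041425i   from Y*(Ω₁)=+0.246125-0.389061i, Y(Ω₂)=+0.157387+0.080480i
  term(m=-4) = +0.015707-0.027738i   from Y*(Ω₁)=+0.074753+0.036224i, Y(Ω₂)=+0.024539-0.382961i
  term(m=-3) = +0.000765+0.121980i   from Y*(Ω₁)=+0.110960-0.315249i, Y(Ω₂)=-0.343519+0.123338i
  term(m=-2) = -0.001222-0.002096i   from Y*(Ω₁)=+0.092878+0.021318i, Y(Ω₂)=-0.017417-0.018568i
  term(m=-1) = +0.092950+0.053406i   from Y*(Ω₁)=+0.034369-0.303365i, Y(Ω₂)=-0.139542+0.322208i
  term(m=+0) = +0.006242+0.000000i   from Y*(Ω₁)=+0.098423-0.000000i, Y(Ω₂)=+0.063423+0.000000i
  term(m=+1) = +0.092950-0.053406i   from Y*(Ω₁)=-0.034369-0.303365i, Y(Ω₂)=+0.139542+0.322208i
  term(m=+2) = -0.001222+0.002096i   from Y*(Ω₁)=+0.092878-0.021318i, Y(Ω₂)=-0.017417+0.018568i
  term(m=+3) = +0.000765-0.121980i   from Y*(Ω₁)=-0.110960-0.315249i, Y(Ω₂)=+0.343519+0.123338i
  term(m=+4) = +0.015707+0.027738i   from Y*(Ω₁)=+0.074753-0.036224i, Y(Ω₂)=+0.024539+0.382961i
  term(m=+5) = +0.070048+0.041425i   from Y*(Ω₁)=-0.246125-0.389061i, Y(Ω₂)=-0.157387+0.080480i
Σ over m = +0.362741-0.000000i; ×(4π/11) → +0.414394-0.000000i. Real part: 0.414394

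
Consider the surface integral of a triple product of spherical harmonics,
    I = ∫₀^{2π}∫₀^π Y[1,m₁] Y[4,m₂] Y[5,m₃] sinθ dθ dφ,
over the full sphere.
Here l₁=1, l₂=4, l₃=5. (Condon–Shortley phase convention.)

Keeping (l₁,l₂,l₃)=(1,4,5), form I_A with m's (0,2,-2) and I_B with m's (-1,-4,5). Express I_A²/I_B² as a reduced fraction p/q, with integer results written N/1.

7/15

l's match ⇒ only the (l;m) 3-j factors differ between A and B.
A: triangle coeff Δ(1,4,5) = 1/495; Σ_t [0,0]: t=0:+1/1440 = 1/1440; (3j)²=7/165 [(1 4 5; 0 2 -2)], sign=-1
B: triangle coeff Δ(1,4,5) = 1/495; Σ_t [0,0]: t=0:+1/80640 = 1/80640; (3j)²=1/11 [(1 4 5; -1 -4 5)], sign=+1
I_A²/I_B² = (7/165)/(1/11) = 7/15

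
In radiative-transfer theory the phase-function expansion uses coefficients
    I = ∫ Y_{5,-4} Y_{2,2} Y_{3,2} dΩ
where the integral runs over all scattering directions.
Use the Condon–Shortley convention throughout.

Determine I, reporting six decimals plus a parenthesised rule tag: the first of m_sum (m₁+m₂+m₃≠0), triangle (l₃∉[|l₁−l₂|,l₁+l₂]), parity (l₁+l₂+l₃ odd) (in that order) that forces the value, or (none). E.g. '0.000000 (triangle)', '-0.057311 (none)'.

Checks pass: Σm=0; 10 even; l₃=3∈[3,7].
(2·5+1)(2·2+1)(2·3+1) = 385
Δ: 4! 6! 0! / 11! → 1/2310
sum: t=2:+1/144 = 1/144
3j²(5 2 3; 0 0 0) = Δ·Π!·Σ² = 10/231  (sign -1)
sum: t=4:+1/2880 = 1/2880
3j²(5 2 3; -4 2 2) = Δ·Π!·Σ² = 3/55  (sign -1)
combine: 4πI² = 385·10/231·3/55 = 10/11
take √, sign +1: I = 0.26896683
No selection rule forces the value: the integral is nonzero (none).

0.268967 (none)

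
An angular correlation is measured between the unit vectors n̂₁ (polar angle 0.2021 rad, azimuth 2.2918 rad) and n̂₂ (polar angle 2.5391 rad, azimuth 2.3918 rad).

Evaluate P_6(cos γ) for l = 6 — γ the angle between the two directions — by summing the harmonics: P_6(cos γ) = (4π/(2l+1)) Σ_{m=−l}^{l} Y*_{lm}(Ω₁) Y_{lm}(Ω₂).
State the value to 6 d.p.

Summing Y*_{l m}(θ₁,φ₁)·Y_{l m}(θ₂,φ₂) over m ∈ [−6, 6]; prefactor 4π/(2·6+1) = 0.966644:
  [-6]  conj(Y_{6,-6})(Ω₁) = +0.000012+0.000029i ; Y_{6,-6}(Ω₂) = -0.003392-0.015637i ; Δ = +0.000000-0.000000i
  [-5]  conj(Y_{6,-5})(Ω₁) = +0.000239-0.000478i ; Y_{6,-5}(Ω₂) = -0.066173-0.045991i ; Δ = -0.000038+0.000021i
  [-4]  conj(Y_{6,-4})(Ω₁) = -0.005353+0.001410i ; Y_{6,-4}(Ω₂) = -0.235569+0.033779i ; Δ = +0.001213-0.000513i
  [-3]  conj(Y_{6,-3})(Ω₁) = +0.032359+0.021770i ; Y_{6,-3}(Ω₂) = -0.273894+0.339685i ; Δ = -0.016258+0.005029i
  [-2]  conj(Y_{6,-2})(Ω₁) = -0.023797-0.183753i ; Y_{6,-2}(Ω₂) = +0.029682+0.416115i ; Δ = +0.075756-0.015356i
  [-1]  conj(Y_{6,-1})(Ω₁) = -0.353126+0.401806i ; Y_{6,-1}(Ω₂) = -0.022217-0.020688i ; Δ = +0.016158-0.001621i
  [+0]  conj(Y_{6,0})(Ω₁) = +0.624859-0.000000i ; Y_{6,0}(Ω₂) = -0.420740+0.000000i ; Δ = -0.262903+0.000000i
  [+1]  conj(Y_{6,1})(Ω₁) = +0.353126+0.401806i ; Y_{6,1}(Ω₂) = +0.022217-0.020688i ; Δ = +0.016158+0.001621i
  [+2]  conj(Y_{6,2})(Ω₁) = -0.023797+0.183753i ; Y_{6,2}(Ω₂) = +0.029682-0.416115i ; Δ = +0.075756+0.015356i
  [+3]  conj(Y_{6,3})(Ω₁) = -0.032359+0.021770i ; Y_{6,3}(Ω₂) = +0.273894+0.339685i ; Δ = -0.016258-0.005029i
  [+4]  conj(Y_{6,4})(Ω₁) = -0.005353-0.001410i ; Y_{6,4}(Ω₂) = -0.235569-0.033779i ; Δ = +0.001213+0.000513i
  [+5]  conj(Y_{6,5})(Ω₁) = -0.000239-0.000478i ; Y_{6,5}(Ω₂) = +0.066173-0.045991i ; Δ = -0.000038-0.000021i
  [+6]  conj(Y_{6,6})(Ω₁) = +0.000012-0.000029i ; Y_{6,6}(Ω₂) = -0.003392+0.015637i ; Δ = +0.000000+0.000000i
Σ over m = -0.109239+0.000000i; ×(4π/13) → -0.105595+0.000000i. Real part: -0.105595

-0.105595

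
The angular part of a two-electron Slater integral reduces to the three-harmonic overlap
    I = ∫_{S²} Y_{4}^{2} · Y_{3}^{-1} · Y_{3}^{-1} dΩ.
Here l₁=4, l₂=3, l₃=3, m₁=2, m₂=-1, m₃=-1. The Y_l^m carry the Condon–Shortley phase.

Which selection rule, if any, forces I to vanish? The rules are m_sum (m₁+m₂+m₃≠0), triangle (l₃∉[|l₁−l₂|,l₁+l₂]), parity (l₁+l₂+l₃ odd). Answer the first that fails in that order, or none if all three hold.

m₁+m₂+m₃ = 2 − 1 − 1 = 0  ✓
triangle: |4−3|=1 ≤ l₃=3 ≤ 4+3=7  ✓
parity: l₁+l₂+l₃ = 10 is even  ✓

none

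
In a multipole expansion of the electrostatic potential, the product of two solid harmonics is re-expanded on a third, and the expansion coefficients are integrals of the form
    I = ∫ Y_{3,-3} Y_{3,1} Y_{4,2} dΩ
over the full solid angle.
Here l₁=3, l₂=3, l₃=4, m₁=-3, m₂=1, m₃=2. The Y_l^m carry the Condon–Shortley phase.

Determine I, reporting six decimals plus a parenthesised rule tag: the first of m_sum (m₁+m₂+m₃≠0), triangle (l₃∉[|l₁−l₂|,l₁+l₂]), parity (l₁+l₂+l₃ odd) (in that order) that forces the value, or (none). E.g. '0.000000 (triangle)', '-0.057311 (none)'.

-0.188451 (none)

m-sum 0 ✓  L=10 even ✓  0≤4≤6 ✓
Π(2lᵢ+1) = 7×7×9 = 441
triangle coeff Δ(3,3,4) = 1/34650
Σ_t [0,2]: t=0:+1/72 t=1:−1/16 t=2:+1/72 = -5/144
(3j)²=2/77 [(3 3 4; 0 0 0)], sign=-1
Σ_t [2,2]: t=2:+1/192 = 1/192
(3j)²=3/77 [(3 3 4; -3 1 2)], sign=+1
⇒ 4πI² = 54/121
I = (-1)√(54/121/(4π)) = -0.18845135
No selection rule forces the value: the integral is nonzero (none).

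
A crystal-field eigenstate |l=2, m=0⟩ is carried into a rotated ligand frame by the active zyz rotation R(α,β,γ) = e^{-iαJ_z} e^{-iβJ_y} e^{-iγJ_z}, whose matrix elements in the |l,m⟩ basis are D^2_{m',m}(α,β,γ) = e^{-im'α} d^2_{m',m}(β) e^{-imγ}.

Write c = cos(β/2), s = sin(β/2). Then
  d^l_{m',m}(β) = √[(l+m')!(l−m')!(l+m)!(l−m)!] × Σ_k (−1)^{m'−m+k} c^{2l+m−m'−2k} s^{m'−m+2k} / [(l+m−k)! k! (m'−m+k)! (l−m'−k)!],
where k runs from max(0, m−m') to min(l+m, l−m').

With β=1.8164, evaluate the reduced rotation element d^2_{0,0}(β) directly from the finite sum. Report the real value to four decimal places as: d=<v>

d=-0.4113

d^2_{0,0}(β=1.8164) via the finite sum:
c=cos(1.816400/2)=0.615166, s=sin(1.816400/2)=0.788398; N=√[2·2·2·2]=4.000000
k∈{0,1,2} keeps every argument non-negative
  k=0: (−1)^0·4.0000/(4)·0.6152^4·0.7884^0 = +0.143209
  k=1: (−1)^1·4.0000/(1)·0.6152^2·0.7884^2 = -0.940882
  k=2: (−1)^2·4.0000/(4)·0.6152^0·0.7884^4 = +0.386350
d^2_{0,0}(1.8164) = +0.143209 -0.940882 +0.386350 = -0.411323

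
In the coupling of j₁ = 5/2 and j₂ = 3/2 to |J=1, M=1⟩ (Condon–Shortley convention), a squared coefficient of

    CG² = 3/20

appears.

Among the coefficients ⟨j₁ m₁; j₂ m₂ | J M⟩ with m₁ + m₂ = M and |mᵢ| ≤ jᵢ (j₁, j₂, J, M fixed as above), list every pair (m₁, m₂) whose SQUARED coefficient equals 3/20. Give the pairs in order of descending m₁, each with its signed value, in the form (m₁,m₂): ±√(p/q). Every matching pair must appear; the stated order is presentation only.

Admissible pairs with m₁+m₂ = M = 1: (-1/2,3/2), (1/2,1/2), (3/2,-1/2), (5/2,-3/2)
  (m₁,m₂)=(5/2,-3/2): CG² = 1/2, CG = +√(1/2)
  (m₁,m₂)=(3/2,-1/2): CG² = 3/10, CG = −√(3/10)
  (m₁,m₂)=(1/2,1/2): CG² = 3/20, CG = +√(3/20)   ← matches the target
  (m₁,m₂)=(-1/2,3/2): CG² = 1/20, CG = −√(1/20)
Pairs with CG² = 3/20: (1/2,1/2): +√(3/20)

(1/2,1/2): +√(3/20)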